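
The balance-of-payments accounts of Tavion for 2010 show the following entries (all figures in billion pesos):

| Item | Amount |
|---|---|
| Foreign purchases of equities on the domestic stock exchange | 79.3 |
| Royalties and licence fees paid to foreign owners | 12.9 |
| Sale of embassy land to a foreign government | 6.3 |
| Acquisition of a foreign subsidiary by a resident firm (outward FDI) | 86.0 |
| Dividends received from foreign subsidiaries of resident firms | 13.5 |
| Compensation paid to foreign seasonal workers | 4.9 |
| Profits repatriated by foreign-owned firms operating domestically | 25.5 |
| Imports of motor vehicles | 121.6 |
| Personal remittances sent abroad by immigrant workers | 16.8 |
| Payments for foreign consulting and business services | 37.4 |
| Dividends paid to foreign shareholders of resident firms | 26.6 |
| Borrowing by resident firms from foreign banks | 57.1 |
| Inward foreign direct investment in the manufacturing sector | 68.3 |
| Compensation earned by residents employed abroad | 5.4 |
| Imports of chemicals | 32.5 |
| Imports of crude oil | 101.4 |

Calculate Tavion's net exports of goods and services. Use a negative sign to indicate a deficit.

Goods: -32.5 - 121.6 - 101.4 = -255.5
Services: -12.9 - 37.4 = -50.3
Trade balance = -255.5 + (-50.3) = -305.8
(Excluded from the trade balance — financial account: foreign purchases of equities on the domestic stock exchange 79.3, acquisition of a foreign subsidiary by a resident firm (outward FDI) 86.0, borrowing by resident firms from foreign banks 57.1, inward foreign direct investment in the manufacturing sector 68.3; capital account: sale of embassy land to a foreign government 6.3; primary income: dividends received from foreign subsidiaries of resident firms 13.5, compensation paid to foreign seasonal workers 4.9, profits repatriated by foreign-owned firms operating domestically 25.5, dividends paid to foreign shareholders of resident firms 26.6, compensation earned by residents employed abroad 5.4; secondary income: personal remittances sent abroad by immigrant workers 16.8.)

-305.8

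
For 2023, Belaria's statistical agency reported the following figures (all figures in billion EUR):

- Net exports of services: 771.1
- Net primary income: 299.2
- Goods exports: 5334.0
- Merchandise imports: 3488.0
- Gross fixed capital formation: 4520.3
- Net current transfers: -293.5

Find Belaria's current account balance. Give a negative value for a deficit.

Goods balance = 5334.0 - 3488.0 = 1846.0
Services balance = 771.1
Trade balance (goods + services) = 1846.0 + 771.1 = 2617.1
Net primary income = 299.2
Net secondary income = -293.5
Current account = 2617.1 + 299.2 + (-293.5) = 2622.8

2622.8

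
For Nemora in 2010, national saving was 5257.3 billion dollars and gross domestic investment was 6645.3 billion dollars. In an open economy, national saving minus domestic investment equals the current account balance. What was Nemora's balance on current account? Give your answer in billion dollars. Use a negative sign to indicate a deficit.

-1388.0

S - I = CA (net lending to the rest of the world).
CA = S - I = 5257.3 - 6645.3 = -1388.0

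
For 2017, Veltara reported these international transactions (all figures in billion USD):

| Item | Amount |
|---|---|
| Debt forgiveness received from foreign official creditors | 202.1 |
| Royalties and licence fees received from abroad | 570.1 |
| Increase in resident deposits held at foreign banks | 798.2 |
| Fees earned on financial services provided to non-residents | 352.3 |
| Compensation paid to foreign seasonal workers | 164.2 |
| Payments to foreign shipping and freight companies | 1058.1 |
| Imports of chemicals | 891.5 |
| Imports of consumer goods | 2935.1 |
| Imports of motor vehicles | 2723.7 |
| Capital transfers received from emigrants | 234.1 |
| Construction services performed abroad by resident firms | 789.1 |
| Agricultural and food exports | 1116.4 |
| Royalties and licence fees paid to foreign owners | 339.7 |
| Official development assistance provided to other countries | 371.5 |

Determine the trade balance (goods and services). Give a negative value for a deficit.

Goods: -2935.1 + 1116.4 - 891.5 - 2723.7 = -5433.9
Services: -1058.1 + 789.1 - 339.7 + 570.1 + 352.3 = 313.7
Trade balance = -5433.9 + 313.7 = -5120.2
(Excluded from the trade balance — capital account: debt forgiveness received from foreign official creditors 202.1, capital transfers received from emigrants 234.1; financial account: increase in resident deposits held at foreign banks 798.2; primary income: compensation paid to foreign seasonal workers 164.2; secondary income: official development assistance provided to other countries 371.5.)

-5120.2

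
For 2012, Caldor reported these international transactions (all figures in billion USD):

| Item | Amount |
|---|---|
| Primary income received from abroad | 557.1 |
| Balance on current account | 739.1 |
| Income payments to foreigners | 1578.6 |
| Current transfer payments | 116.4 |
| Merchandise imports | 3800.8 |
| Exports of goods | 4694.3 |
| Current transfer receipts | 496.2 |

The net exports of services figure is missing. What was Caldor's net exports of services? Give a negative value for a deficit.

487.3

Current account = goods balance + services balance + net primary income + net secondary income
Sum of the known components = 251.8
Net exports of services = CA - (known components) = 739.1 - 251.8 = 487.3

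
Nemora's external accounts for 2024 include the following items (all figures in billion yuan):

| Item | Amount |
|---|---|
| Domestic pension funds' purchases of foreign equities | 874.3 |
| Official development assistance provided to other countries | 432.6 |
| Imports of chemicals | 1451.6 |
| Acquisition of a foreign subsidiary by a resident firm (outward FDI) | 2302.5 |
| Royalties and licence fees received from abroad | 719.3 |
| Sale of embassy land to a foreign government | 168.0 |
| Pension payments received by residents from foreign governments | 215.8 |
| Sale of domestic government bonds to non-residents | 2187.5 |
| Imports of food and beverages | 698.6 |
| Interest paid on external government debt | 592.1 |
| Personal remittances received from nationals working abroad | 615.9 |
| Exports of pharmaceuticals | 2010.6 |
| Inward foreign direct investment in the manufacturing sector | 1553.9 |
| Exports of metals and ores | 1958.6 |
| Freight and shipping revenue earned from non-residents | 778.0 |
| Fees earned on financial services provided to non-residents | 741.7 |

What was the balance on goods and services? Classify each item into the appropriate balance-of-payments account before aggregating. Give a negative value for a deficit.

Goods: -1451.6 + 2010.6 + 1958.6 - 698.6 = 1819.0
Services: 719.3 + 778.0 + 741.7 = 2239.0
Trade balance = 1819.0 + 2239.0 = 4058.0
(Excluded from the trade balance — financial account: domestic pension funds' purchases of foreign equities 874.3, acquisition of a foreign subsidiary by a resident firm (outward FDI) 2302.5, sale of domestic government bonds to non-residents 2187.5, inward foreign direct investment in the manufacturing sector 1553.9; secondary income: official development assistance provided to other countries 432.6, pension payments received by residents from foreign governments 215.8, personal remittances received from nationals working abroad 615.9; capital account: sale of embassy land to a foreign government 168.0; primary income: interest paid on external government debt 592.1.)

4058.0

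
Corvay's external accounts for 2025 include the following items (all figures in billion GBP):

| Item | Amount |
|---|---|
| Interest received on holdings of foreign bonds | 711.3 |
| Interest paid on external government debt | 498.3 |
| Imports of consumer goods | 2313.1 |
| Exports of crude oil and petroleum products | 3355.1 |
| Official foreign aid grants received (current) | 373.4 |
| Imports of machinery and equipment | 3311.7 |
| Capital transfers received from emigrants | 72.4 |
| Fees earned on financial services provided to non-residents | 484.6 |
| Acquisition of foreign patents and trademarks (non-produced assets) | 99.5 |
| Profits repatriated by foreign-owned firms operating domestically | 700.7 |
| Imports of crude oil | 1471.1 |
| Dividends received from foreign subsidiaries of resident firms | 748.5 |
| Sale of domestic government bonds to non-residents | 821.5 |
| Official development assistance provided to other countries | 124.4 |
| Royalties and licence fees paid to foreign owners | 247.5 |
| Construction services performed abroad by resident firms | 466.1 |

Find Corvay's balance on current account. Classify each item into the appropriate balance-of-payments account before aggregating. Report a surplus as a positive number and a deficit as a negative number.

Goods: -2313.1 - 1471.1 - 3311.7 + 3355.1 = -3740.8
Services: 484.6 + 466.1 - 247.5 = 703.2
Primary income: -498.3 + 711.3 + 748.5 - 700.7 = 260.8
Secondary income: -124.4 + 373.4 = 249.0
Current account = (-3740.8) + 703.2 + 260.8 + 249.0 = -2527.8
(Excluded from the current account — capital account: capital transfers received from emigrants 72.4, acquisition of foreign patents and trademarks (non-produced assets) 99.5; financial account: sale of domestic government bonds to non-residents 821.5.)

-2527.8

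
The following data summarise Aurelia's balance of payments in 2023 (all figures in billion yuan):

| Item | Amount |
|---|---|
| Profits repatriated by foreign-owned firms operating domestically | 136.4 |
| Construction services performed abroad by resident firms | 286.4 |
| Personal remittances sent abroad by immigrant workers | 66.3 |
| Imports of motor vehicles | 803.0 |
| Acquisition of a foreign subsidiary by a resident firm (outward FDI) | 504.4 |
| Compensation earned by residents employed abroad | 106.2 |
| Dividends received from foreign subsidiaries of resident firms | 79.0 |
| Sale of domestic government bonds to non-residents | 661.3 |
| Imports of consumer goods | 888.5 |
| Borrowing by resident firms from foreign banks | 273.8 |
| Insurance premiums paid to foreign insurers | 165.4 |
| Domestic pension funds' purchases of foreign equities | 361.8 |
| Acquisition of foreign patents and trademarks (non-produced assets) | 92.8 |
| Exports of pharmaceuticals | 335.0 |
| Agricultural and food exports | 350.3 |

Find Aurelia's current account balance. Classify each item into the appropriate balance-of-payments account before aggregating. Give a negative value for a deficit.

-902.7

Goods: 350.3 - 803.0 - 888.5 + 335.0 = -1006.2
Services: 286.4 - 165.4 = 121.0
Primary income: -136.4 + 79.0 + 106.2 = 48.8
Secondary income: -66.3
Current account = (-1006.2) + 121.0 + 48.8 + (-66.3) = -902.7
(Excluded from the current account — financial account: acquisition of a foreign subsidiary by a resident firm (outward FDI) 504.4, sale of domestic government bonds to non-residents 661.3, borrowing by resident firms from foreign banks 273.8, domestic pension funds' purchases of foreign equities 361.8; capital account: acquisition of foreign patents and trademarks (non-produced assets) 92.8.)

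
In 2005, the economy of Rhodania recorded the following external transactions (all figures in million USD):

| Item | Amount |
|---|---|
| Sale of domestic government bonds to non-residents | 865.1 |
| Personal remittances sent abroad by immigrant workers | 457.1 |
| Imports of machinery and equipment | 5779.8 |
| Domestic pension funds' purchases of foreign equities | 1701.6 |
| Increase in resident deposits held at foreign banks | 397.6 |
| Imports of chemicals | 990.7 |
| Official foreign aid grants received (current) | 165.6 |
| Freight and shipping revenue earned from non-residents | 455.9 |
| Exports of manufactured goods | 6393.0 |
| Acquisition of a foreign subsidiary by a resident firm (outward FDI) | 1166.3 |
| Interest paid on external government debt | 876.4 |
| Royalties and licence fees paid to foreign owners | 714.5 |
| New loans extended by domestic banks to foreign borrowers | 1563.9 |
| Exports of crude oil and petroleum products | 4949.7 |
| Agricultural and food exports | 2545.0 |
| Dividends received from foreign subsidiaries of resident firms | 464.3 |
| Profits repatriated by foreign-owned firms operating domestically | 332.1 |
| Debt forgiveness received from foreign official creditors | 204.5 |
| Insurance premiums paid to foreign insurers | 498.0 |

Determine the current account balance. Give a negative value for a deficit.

5324.9

Goods: -5779.8 - 990.7 + 2545.0 + 4949.7 + 6393.0 = 7117.2
Services: 455.9 - 498.0 - 714.5 = -756.6
Primary income: -332.1 + 464.3 - 876.4 = -744.2
Secondary income: 165.6 - 457.1 = -291.5
Current account = 7117.2 + (-756.6) + (-744.2) + (-291.5) = 5324.9
(Excluded from the current account — financial account: sale of domestic government bonds to non-residents 865.1, domestic pension funds' purchases of foreign equities 1701.6, increase in resident deposits held at foreign banks 397.6, acquisition of a foreign subsidiary by a resident firm (outward FDI) 1166.3, new loans extended by domestic banks to foreign borrowers 1563.9; capital account: debt forgiveness received from foreign official creditors 204.5.)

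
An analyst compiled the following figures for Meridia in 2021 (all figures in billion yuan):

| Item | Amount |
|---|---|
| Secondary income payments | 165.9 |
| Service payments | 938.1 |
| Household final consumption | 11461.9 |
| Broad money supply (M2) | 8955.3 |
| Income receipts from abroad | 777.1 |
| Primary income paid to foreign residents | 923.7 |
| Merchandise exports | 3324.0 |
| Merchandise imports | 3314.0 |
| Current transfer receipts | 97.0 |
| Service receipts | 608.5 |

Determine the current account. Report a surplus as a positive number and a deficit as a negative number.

Goods balance = 3324.0 - 3314.0 = 10.0
Services balance = 608.5 - 938.1 = -329.6
Trade balance (goods + services) = 10.0 + (-329.6) = -319.6
Net primary income = 777.1 - 923.7 = -146.6
Net secondary income = 97.0 - 165.9 = -68.9
Current account = -319.6 + (-146.6) + (-68.9) = -535.1

-535.1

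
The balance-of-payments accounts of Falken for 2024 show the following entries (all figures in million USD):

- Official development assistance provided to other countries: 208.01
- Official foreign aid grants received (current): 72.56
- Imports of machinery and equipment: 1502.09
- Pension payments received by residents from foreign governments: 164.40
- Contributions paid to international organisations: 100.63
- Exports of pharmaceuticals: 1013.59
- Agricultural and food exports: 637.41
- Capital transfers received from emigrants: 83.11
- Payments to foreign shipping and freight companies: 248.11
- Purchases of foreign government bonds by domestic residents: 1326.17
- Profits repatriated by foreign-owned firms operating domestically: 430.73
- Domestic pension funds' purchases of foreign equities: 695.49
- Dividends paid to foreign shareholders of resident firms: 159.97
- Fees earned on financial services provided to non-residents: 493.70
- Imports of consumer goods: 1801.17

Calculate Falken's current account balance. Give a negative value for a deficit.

Goods: 637.41 - 1801.17 + 1013.59 - 1502.09 = -1652.26
Services: 493.70 - 248.11 = 245.59
Primary income: -159.97 - 430.73 = -590.70
Secondary income: -100.63 - 208.01 + 164.40 + 72.56 = -71.68
Current account = (-1652.26) + 245.59 + (-590.70) + (-71.68) = -2069.05
(Excluded from the current account — capital account: capital transfers received from emigrants 83.11; financial account: purchases of foreign government bonds by domestic residents 1326.17, domestic pension funds' purchases of foreign equities 695.49.)

-2069.05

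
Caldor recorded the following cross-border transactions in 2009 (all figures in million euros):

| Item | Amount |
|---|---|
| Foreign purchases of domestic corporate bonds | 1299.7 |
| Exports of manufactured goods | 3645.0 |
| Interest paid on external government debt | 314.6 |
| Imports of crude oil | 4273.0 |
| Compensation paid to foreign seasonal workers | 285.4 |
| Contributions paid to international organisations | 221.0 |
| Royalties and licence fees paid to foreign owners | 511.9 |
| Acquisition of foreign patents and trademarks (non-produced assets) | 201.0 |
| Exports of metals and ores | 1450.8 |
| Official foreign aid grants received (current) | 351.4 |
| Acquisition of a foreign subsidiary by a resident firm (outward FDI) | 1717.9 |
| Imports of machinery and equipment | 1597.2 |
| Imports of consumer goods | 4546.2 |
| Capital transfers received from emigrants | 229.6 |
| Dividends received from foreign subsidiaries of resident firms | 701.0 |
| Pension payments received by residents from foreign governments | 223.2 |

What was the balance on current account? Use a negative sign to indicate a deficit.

-5377.9

Goods: -1597.2 + 3645.0 + 1450.8 - 4546.2 - 4273.0 = -5320.6
Services: -511.9
Primary income: -314.6 - 285.4 + 701.0 = 101.0
Secondary income: -221.0 + 223.2 + 351.4 = 353.6
Current account = (-5320.6) + (-511.9) + 101.0 + 353.6 = -5377.9
(Excluded from the current account — financial account: foreign purchases of domestic corporate bonds 1299.7, acquisition of a foreign subsidiary by a resident firm (outward FDI) 1717.9; capital account: acquisition of foreign patents and trademarks (non-produced assets) 201.0, capital transfers received from emigrants 229.6.)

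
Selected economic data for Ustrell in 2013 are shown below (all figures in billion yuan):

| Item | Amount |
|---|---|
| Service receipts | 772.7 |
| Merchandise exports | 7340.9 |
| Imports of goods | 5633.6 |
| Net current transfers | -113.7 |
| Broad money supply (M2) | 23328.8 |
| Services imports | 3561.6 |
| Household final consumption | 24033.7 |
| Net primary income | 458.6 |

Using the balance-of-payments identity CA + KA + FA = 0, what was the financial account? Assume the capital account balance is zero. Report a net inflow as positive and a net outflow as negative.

736.7

Goods balance = 7340.9 - 5633.6 = 1707.3
Services balance = 772.7 - 3561.6 = -2788.9
Trade balance (goods + services) = 1707.3 + (-2788.9) = -1081.6
Net primary income = 458.6
Net secondary income = -113.7
Current account = -1081.6 + 458.6 + (-113.7) = -736.7
Financial account = -(-736.7) = 736.7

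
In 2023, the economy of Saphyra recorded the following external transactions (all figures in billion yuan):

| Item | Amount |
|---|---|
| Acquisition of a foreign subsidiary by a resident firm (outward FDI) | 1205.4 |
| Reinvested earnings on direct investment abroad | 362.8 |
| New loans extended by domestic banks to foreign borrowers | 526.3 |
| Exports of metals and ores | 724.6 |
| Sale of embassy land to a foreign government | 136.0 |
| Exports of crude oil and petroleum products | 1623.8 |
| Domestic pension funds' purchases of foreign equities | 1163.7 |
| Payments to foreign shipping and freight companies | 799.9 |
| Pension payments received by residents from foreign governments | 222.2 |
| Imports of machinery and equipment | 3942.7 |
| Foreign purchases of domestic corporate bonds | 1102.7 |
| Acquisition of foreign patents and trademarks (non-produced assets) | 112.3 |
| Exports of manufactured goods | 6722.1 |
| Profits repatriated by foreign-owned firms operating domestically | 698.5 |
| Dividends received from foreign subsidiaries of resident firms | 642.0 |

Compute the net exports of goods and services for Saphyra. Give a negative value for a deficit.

4327.9

Goods: 1623.8 - 3942.7 + 6722.1 + 724.6 = 5127.8
Services: -799.9
Trade balance = 5127.8 + (-799.9) = 4327.9
(Excluded from the trade balance — financial account: acquisition of a foreign subsidiary by a resident firm (outward FDI) 1205.4, new loans extended by domestic banks to foreign borrowers 526.3, domestic pension funds' purchases of foreign equities 1163.7, foreign purchases of domestic corporate bonds 1102.7; primary income: reinvested earnings on direct investment abroad 362.8, profits repatriated by foreign-owned firms operating domestically 698.5, dividends received from foreign subsidiaries of resident firms 642.0; capital account: sale of embassy land to a foreign government 136.0, acquisition of foreign patents and trademarks (non-produced assets) 112.3; secondary income: pension payments received by residents from foreign governments 222.2.)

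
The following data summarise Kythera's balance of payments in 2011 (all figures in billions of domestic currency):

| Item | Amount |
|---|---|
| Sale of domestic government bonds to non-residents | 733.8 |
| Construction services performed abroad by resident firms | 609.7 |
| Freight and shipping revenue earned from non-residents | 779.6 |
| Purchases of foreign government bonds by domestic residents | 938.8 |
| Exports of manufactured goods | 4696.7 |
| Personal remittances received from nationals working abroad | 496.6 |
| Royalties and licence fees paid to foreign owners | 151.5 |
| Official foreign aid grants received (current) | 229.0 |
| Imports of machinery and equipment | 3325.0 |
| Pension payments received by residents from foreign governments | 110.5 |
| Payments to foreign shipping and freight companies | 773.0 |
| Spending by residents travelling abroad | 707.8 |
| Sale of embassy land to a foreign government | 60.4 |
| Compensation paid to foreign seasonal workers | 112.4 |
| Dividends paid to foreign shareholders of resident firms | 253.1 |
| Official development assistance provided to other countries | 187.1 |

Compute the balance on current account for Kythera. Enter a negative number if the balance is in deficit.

1412.2

Goods: -3325.0 + 4696.7 = 1371.7
Services: -773.0 - 707.8 + 779.6 + 609.7 - 151.5 = -243.0
Primary income: -112.4 - 253.1 = -365.5
Secondary income: -187.1 + 496.6 + 110.5 + 229.0 = 649.0
Current account = 1371.7 + (-243.0) + (-365.5) + 649.0 = 1412.2
(Excluded from the current account — financial account: sale of domestic government bonds to non-residents 733.8, purchases of foreign government bonds by domestic residents 938.8; capital account: sale of embassy land to a foreign government 60.4.)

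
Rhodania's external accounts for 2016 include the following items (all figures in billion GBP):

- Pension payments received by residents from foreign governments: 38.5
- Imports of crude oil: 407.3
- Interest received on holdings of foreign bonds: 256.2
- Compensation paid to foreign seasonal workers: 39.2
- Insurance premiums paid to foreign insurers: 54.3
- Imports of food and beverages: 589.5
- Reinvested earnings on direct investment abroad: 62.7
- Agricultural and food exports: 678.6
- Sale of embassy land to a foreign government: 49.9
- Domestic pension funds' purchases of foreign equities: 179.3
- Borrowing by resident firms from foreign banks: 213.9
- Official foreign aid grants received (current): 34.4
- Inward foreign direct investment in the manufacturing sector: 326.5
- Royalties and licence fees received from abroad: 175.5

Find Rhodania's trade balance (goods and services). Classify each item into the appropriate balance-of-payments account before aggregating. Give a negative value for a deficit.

Goods: -589.5 + 678.6 - 407.3 = -318.2
Services: -54.3 + 175.5 = 121.2
Trade balance = -318.2 + 121.2 = -197.0
(Excluded from the trade balance — secondary income: pension payments received by residents from foreign governments 38.5, official foreign aid grants received (current) 34.4; primary income: interest received on holdings of foreign bonds 256.2, compensation paid to foreign seasonal workers 39.2, reinvested earnings on direct investment abroad 62.7; capital account: sale of embassy land to a foreign government 49.9; financial account: domestic pension funds' purchases of foreign equities 179.3, borrowing by resident firms from foreign banks 213.9, inward foreign direct investment in the manufacturing sector 326.5.)

-197.0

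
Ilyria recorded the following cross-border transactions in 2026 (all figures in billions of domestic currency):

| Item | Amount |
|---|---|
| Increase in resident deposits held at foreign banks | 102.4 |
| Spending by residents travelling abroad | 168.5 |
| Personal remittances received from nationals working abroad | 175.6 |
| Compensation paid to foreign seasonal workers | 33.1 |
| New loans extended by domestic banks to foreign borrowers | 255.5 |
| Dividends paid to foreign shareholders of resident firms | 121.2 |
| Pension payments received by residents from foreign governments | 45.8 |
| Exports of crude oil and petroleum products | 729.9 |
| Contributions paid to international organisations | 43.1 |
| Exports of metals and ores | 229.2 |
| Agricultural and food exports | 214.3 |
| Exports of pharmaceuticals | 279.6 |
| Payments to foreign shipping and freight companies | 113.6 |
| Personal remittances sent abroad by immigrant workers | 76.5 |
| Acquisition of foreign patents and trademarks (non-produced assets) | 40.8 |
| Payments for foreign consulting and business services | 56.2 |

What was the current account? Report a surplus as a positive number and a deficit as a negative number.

1062.2

Goods: 729.9 + 279.6 + 214.3 + 229.2 = 1453.0
Services: -56.2 - 113.6 - 168.5 = -338.3
Primary income: -33.1 - 121.2 = -154.3
Secondary income: -43.1 + 175.6 + 45.8 - 76.5 = 101.8
Current account = 1453.0 + (-338.3) + (-154.3) + 101.8 = 1062.2
(Excluded from the current account — financial account: increase in resident deposits held at foreign banks 102.4, new loans extended by domestic banks to foreign borrowers 255.5; capital account: acquisition of foreign patents and trademarks (non-produced assets) 40.8.)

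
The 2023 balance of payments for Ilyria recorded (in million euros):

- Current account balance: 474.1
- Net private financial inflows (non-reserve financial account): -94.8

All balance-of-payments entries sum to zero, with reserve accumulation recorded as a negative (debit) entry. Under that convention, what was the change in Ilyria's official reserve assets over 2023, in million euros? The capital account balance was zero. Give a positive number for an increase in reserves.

Official reserve transactions balance = -(474.1 + (-94.8)) = -379.3
An accumulation of reserves is recorded as a debit (negative entry), so the change in the stock of reserves is the negative of that balance.
Change in official reserves = -(-379.3) = 379.3

379.3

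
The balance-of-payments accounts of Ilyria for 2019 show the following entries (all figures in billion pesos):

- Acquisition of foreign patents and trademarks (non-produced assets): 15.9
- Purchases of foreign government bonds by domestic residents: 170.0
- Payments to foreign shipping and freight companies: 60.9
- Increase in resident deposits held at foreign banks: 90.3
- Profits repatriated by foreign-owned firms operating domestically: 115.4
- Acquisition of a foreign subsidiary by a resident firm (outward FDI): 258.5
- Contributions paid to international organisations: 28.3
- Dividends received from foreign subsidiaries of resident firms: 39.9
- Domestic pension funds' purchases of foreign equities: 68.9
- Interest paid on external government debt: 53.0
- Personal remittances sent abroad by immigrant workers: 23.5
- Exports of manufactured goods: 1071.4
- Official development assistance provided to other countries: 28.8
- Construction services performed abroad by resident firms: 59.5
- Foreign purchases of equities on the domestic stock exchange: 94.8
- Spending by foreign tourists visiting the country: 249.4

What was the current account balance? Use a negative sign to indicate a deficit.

Goods: 1071.4
Services: -60.9 + 249.4 + 59.5 = 248.0
Primary income: 39.9 - 115.4 - 53.0 = -128.5
Secondary income: -28.3 - 23.5 - 28.8 = -80.6
Current account = 1071.4 + 248.0 + (-128.5) + (-80.6) = 1110.3
(Excluded from the current account — capital account: acquisition of foreign patents and trademarks (non-produced assets) 15.9; financial account: purchases of foreign government bonds by domestic residents 170.0, increase in resident deposits held at foreign banks 90.3, acquisition of a foreign subsidiary by a resident firm (outward FDI) 258.5, domestic pension funds' purchases of foreign equities 68.9, foreign purchases of equities on the domestic stock exchange 94.8.)

1110.3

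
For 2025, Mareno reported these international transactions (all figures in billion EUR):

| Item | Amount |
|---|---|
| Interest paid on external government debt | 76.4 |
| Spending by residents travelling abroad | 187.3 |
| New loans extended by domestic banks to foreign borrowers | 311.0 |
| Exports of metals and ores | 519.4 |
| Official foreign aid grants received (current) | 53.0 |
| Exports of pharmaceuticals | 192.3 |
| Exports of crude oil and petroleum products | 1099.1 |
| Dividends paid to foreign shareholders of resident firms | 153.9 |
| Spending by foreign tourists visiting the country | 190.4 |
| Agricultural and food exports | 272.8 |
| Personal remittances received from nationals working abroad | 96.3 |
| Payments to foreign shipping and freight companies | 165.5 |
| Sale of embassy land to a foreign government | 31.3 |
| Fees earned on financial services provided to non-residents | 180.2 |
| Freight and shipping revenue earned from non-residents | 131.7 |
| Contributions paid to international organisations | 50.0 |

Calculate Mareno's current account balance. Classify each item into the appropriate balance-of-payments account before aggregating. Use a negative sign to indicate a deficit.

Goods: 192.3 + 519.4 + 272.8 + 1099.1 = 2083.6
Services: -165.5 + 131.7 + 190.4 + 180.2 - 187.3 = 149.5
Primary income: -153.9 - 76.4 = -230.3
Secondary income: 96.3 - 50.0 + 53.0 = 99.3
Current account = 2083.6 + 149.5 + (-230.3) + 99.3 = 2102.1
(Excluded from the current account — financial account: new loans extended by domestic banks to foreign borrowers 311.0; capital account: sale of embassy land to a foreign government 31.3.)

2102.1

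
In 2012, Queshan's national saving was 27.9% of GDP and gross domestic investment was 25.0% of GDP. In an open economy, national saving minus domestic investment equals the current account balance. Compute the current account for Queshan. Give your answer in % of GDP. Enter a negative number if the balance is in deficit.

CA = S - I = 27.9 - 25.0 = 2.9

2.9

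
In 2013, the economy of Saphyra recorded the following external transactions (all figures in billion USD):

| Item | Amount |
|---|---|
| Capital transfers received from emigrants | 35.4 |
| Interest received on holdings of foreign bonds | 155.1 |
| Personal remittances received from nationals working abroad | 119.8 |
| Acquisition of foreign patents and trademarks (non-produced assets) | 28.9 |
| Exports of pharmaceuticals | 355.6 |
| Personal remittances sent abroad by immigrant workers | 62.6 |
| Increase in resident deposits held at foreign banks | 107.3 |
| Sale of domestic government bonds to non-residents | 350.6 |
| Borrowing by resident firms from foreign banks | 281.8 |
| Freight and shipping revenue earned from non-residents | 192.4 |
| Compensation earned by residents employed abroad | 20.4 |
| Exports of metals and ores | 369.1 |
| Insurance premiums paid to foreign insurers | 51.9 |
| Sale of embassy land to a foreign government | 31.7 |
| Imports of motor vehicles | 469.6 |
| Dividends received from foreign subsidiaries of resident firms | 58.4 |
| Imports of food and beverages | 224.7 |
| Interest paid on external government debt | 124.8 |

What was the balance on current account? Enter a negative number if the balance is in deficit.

Goods: -469.6 + 355.6 - 224.7 + 369.1 = 30.4
Services: 192.4 - 51.9 = 140.5
Primary income: 155.1 + 58.4 + 20.4 - 124.8 = 109.1
Secondary income: -62.6 + 119.8 = 57.2
Current account = 30.4 + 140.5 + 109.1 + 57.2 = 337.2
(Excluded from the current account — capital account: capital transfers received from emigrants 35.4, acquisition of foreign patents and trademarks (non-produced assets) 28.9, sale of embassy land to a foreign government 31.7; financial account: increase in resident deposits held at foreign banks 107.3, sale of domestic government bonds to non-residents 350.6, borrowing by resident firms from foreign banks 281.8.)

337.2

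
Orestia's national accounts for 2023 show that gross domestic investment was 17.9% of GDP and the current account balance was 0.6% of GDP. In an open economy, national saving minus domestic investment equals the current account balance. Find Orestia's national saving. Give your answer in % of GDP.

18.5

S - I = CA (net lending to the rest of the world).
S = I + CA = 17.9 + 0.6 = 18.5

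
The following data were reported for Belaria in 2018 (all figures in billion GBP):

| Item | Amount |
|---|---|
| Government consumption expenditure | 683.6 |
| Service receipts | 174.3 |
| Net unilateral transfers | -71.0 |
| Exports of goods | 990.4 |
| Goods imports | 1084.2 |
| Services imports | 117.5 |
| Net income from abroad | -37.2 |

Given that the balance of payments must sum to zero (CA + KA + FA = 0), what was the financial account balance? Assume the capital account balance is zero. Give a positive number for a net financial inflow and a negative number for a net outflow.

Goods balance = 990.4 - 1084.2 = -93.8
Services balance = 174.3 - 117.5 = 56.8
Trade balance (goods + services) = -93.8 + 56.8 = -37.0
Net primary income = -37.2
Net secondary income = -71.0
Current account = -37.0 + (-37.2) + (-71.0) = -145.2
Financial account = -(-145.2) = 145.2

145.2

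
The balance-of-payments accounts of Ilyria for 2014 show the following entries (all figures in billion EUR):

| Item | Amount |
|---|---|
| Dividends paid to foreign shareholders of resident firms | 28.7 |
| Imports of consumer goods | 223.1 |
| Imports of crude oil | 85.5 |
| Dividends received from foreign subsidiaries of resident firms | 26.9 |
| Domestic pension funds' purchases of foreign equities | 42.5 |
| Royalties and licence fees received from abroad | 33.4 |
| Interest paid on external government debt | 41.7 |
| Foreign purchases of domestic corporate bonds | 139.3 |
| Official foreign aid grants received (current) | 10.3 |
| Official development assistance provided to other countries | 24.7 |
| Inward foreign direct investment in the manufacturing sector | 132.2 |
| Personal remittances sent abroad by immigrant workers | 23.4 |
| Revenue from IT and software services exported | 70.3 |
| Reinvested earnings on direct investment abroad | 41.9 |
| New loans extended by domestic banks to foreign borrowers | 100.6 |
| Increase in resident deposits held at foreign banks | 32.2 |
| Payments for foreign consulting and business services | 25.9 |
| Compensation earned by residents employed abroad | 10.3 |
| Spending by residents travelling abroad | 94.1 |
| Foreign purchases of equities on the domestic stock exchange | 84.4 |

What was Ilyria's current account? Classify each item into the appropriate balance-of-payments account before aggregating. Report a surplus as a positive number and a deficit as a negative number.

Goods: -223.1 - 85.5 = -308.6
Services: 70.3 - 25.9 - 94.1 + 33.4 = -16.3
Primary income: -28.7 + 10.3 + 26.9 + 41.9 - 41.7 = 8.7
Secondary income: -23.4 - 24.7 + 10.3 = -37.8
Current account = (-308.6) + (-16.3) + 8.7 + (-37.8) = -354.0
(Excluded from the current account — financial account: domestic pension funds' purchases of foreign equities 42.5, foreign purchases of domestic corporate bonds 139.3, inward foreign direct investment in the manufacturing sector 132.2, new loans extended by domestic banks to foreign borrowers 100.6, increase in resident deposits held at foreign banks 32.2, foreign purchases of equities on the domestic stock exchange 84.4.)

-354.0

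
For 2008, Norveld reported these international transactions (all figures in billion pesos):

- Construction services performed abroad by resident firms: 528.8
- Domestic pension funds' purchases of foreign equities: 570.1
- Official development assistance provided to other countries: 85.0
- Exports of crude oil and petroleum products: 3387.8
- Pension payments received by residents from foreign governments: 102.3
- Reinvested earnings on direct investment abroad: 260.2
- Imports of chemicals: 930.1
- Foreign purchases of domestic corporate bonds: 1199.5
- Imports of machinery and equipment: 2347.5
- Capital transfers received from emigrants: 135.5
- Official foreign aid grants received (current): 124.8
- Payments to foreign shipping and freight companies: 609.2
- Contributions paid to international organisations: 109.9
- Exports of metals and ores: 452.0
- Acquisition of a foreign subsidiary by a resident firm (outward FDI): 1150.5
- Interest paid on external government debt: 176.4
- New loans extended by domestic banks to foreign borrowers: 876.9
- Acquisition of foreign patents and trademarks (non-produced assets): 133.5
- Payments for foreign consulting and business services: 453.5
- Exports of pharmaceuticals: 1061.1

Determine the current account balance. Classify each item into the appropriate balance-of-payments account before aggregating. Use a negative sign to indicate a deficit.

Goods: 452.0 - 930.1 + 3387.8 + 1061.1 - 2347.5 = 1623.3
Services: 528.8 - 609.2 - 453.5 = -533.9
Primary income: 260.2 - 176.4 = 83.8
Secondary income: -85.0 + 102.3 + 124.8 - 109.9 = 32.2
Current account = 1623.3 + (-533.9) + 83.8 + 32.2 = 1205.4
(Excluded from the current account — financial account: domestic pension funds' purchases of foreign equities 570.1, foreign purchases of domestic corporate bonds 1199.5, acquisition of a foreign subsidiary by a resident firm (outward FDI) 1150.5, new loans extended by domestic banks to foreign borrowers 876.9; capital account: capital transfers received from emigrants 135.5, acquisition of foreign patents and trademarks (non-produced assets) 133.5.)

1205.4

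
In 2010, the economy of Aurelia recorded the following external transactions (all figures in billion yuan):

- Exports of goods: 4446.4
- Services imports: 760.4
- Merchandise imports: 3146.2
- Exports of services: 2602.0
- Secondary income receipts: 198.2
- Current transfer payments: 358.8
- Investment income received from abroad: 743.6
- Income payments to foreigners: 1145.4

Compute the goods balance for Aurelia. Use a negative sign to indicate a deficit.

1300.2

Goods balance = 4446.4 - 3146.2 = 1300.2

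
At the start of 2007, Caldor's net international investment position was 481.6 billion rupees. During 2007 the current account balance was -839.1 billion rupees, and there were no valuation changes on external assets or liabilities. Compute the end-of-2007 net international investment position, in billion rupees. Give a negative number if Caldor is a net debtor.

With no valuation effects, change in NIIP = current account = -839.1
End-of-year NIIP = 481.6 + (-839.1) = -357.5

-357.5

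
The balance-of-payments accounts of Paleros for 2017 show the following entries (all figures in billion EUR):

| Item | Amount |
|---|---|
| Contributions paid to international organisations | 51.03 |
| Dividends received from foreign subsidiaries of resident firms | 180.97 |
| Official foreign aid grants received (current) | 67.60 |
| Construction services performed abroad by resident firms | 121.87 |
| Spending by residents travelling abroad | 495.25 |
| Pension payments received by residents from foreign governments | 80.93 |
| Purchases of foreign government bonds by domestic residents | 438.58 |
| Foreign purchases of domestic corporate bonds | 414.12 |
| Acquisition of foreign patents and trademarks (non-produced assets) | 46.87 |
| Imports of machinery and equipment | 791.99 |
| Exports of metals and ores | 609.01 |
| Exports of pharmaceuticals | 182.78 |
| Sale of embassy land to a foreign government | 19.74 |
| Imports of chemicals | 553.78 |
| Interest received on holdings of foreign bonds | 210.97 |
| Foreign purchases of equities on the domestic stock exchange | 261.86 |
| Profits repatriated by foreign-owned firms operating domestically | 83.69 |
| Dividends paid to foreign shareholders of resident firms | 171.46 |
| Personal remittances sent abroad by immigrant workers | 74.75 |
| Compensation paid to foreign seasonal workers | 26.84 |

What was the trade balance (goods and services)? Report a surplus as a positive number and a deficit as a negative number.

Goods: -791.99 + 609.01 - 553.78 + 182.78 = -553.98
Services: 121.87 - 495.25 = -373.38
Trade balance = -553.98 + (-373.38) = -927.36
(Excluded from the trade balance — secondary income: contributions paid to international organisations 51.03, official foreign aid grants received (current) 67.60, pension payments received by residents from foreign governments 80.93, personal remittances sent abroad by immigrant workers 74.75; primary income: dividends received from foreign subsidiaries of resident firms 180.97, interest received on holdings of foreign bonds 210.97, profits repatriated by foreign-owned firms operating domestically 83.69, dividends paid to foreign shareholders of resident firms 171.46, compensation paid to foreign seasonal workers 26.84; financial account: purchases of foreign government bonds by domestic residents 438.58, foreign purchases of domestic corporate bonds 414.12, foreign purchases of equities on the domestic stock exchange 261.86; capital account: acquisition of foreign patents and trademarks (non-produced assets) 46.87, sale of embassy land to a foreign government 19.74.)

-927.36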